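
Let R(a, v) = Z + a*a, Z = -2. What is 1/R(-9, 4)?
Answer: 1/79 ≈ 0.012658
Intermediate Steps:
R(a, v) = -2 + a**2 (R(a, v) = -2 + a*a = -2 + a**2)
1/R(-9, 4) = 1/(-2 + (-9)**2) = 1/(-2 + 81) = 1/79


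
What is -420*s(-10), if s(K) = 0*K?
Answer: 0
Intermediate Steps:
s(K) = 0
-420*s(-10) = -420*0 = 0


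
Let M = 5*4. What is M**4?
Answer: 160000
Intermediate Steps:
M = 20
M**4 = 20**4 = 160000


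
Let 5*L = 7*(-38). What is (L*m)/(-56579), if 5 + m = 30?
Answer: 1330/56579 ≈ 0.023507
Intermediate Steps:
m = 25 (m = -5 + 30 = 25)
L = -266/5 (L = (7*(-38))/5 = (⅕)*(-266) = -266/5 ≈ -53.200)
(L*m)/(-56579) = -266/5*25/(-56579) = -1330*(-1/56579) = 1330/56579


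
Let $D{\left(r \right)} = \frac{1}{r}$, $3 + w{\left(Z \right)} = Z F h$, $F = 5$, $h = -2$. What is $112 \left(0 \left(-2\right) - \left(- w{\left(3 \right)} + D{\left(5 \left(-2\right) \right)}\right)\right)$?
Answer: $- \frac{18424}{5} \approx -3684.8$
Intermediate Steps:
$w{\left(Z \right)} = -3 - 10 Z$ ($w{\left(Z \right)} = -3 + Z 5 \left(-2\right) = -3 + 5 Z \left(-2\right) = -3 - 10 Z$)
$112 \left(0 \left(-2\right) - \left(- w{\left(3 \right)} + D{\left(5 \left(-2\right) \right)}\right)\right) = 112 \left(0 \left(-2\right) - \left(33 + \frac{1}{5 \left(-2\right)}\right)\right) = 112 \left(0 - \frac{329}{10}\right) = 112 \left(- \frac{329}{10}\right) = - \frac{18424}{5}$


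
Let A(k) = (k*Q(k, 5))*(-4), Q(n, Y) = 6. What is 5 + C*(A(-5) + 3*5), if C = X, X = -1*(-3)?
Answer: 410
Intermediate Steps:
X = 3
A(k) = -24*k (A(k) = (k*6)*(-4) = (6*k)*(-4) = -24*k)
C = 3
5 + C*(A(-5) + 3*5) = 5 + 3*(-24*(-5) + 3*5) = 5 + 3*(120 + 15) = 5 + 3*135 = 5 + 405 = 410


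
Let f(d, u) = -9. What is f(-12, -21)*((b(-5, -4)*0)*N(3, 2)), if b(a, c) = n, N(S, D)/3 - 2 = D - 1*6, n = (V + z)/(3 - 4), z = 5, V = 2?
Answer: 0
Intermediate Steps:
n = -7 (n = (2 + 5)/(3 - 4) = 7/(-1) = 7*(-1) = -7)
N(S, D) = -12 + 3*D (N(S, D) = 6 + 3*(D - 1*6) = 6 + 3*(D - 6) = 6 + 3*(-6 + D) = 6 + (-18 + 3*D) = -12 + 3*D)
b(a, c) = -7
f(-12, -21)*((b(-5, -4)*0)*N(3, 2)) = -9*(-7*0)*(-12 + 3*2) = -0*(-12 + 6) = -0*(-6) = -9*0 = 0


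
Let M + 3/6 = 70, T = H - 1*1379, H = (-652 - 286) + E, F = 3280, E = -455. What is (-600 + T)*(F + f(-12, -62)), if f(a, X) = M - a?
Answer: -11334978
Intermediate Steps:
H = -1393 (H = (-652 - 286) - 455 = -938 - 455 = -1393)
T = -2772 (T = -1393 - 1*1379 = -1393 - 1379 = -2772)
M = 139/2 (M = -1/2 + 70 = 139/2 ≈ 69.500)
f(a, X) = 139/2 - a
(-600 + T)*(F + f(-12, -62)) = (-600 - 2772)*(3280 + (139/2 - 1*(-12))) = -3372*(3280 + (139/2 + 12)) = -3372*(3280 + 163/2) = -3372*6723/2 = -11334978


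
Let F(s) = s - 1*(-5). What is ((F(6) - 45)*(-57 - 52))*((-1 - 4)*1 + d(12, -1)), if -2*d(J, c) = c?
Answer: -16677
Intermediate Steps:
d(J, c) = -c/2
F(s) = 5 + s (F(s) = s + 5 = 5 + s)
((F(6) - 45)*(-57 - 52))*((-1 - 4)*1 + d(12, -1)) = (((5 + 6) - 45)*(-57 - 52))*((-1 - 4)*1 - ½*(-1)) = ((11 - 45)*(-109))*(-5*1 + ½) = (-34*(-109))*(-5 + ½) = 3706*(-9/2) = -16677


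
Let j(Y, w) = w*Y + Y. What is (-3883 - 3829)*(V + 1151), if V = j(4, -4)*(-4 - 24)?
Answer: -11467744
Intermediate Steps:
j(Y, w) = Y + Y*w (j(Y, w) = Y*w + Y = Y + Y*w)
V = 336 (V = (4*(1 - 4))*(-4 - 24) = (4*(-3))*(-28) = -12*(-28) = 336)
(-3883 - 3829)*(V + 1151) = (-3883 - 3829)*(336 + 1151) = -7712*1487 = -11467744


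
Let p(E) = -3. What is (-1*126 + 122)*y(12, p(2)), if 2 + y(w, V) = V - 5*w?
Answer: 260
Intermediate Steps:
y(w, V) = -2 + V - 5*w (y(w, V) = -2 + (V - 5*w) = -2 + V - 5*w)
(-1*126 + 122)*y(12, p(2)) = (-1*126 + 122)*(-2 - 3 - 5*12) = (-126 + 122)*(-2 - 3 - 60) = -4*(-65) = 260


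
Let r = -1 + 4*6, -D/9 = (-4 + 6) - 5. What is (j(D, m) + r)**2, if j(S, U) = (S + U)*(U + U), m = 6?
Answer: 175561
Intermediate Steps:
D = 27 (D = -9*((-4 + 6) - 5) = -9*(2 - 5) = -9*(-3) = 27)
r = 23 (r = -1 + 24 = 23)
j(S, U) = 2*U*(S + U) (j(S, U) = (S + U)*(2*U) = 2*U*(S + U))
(j(D, m) + r)**2 = (2*6*(27 + 6) + 23)**2 = (2*6*33 + 23)**2 = (396 + 23)**2 = 419**2 = 175561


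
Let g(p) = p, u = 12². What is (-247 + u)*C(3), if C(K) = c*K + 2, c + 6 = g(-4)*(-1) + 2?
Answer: -206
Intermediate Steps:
u = 144
c = 0 (c = -6 + (-4*(-1) + 2) = -6 + (4 + 2) = -6 + 6 = 0)
C(K) = 2 (C(K) = 0*K + 2 = 0 + 2 = 2)
(-247 + u)*C(3) = (-247 + 144)*2 = -103*2 = -206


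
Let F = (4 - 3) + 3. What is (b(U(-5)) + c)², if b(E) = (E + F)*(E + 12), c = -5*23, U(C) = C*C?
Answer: 917764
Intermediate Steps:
U(C) = C²
c = -115
F = 4 (F = 1 + 3 = 4)
b(E) = (4 + E)*(12 + E) (b(E) = (E + 4)*(E + 12) = (4 + E)*(12 + E))
(b(U(-5)) + c)² = ((48 + ((-5)²)² + 16*(-5)²) - 115)² = ((48 + 25² + 16*25) - 115)² = ((48 + 625 + 400) - 115)² = (1073 - 115)² = 958² = 917764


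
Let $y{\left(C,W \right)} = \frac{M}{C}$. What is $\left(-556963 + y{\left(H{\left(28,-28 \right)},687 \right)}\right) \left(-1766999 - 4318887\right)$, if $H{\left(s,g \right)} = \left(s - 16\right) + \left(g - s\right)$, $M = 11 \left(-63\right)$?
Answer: $\frac{6779034943027}{2} \approx 3.3895 \cdot 10^{12}$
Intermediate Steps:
$M = -693$
$H{\left(s,g \right)} = -16 + g$ ($H{\left(s,g \right)} = \left(-16 + s\right) + \left(g - s\right) = -16 + g$)
$y{\left(C,W \right)} = - \frac{693}{C}$
$\left(-556963 + y{\left(H{\left(28,-28 \right)},687 \right)}\right) \left(-1766999 - 4318887\right) = \left(-556963 - \frac{693}{-16 - 28}\right) \left(-1766999 - 4318887\right) = \left(-556963 - \frac{693}{-44}\right) \left(-6085886\right) = \left(-556963 - - \frac{63}{4}\right) \left(-6085886\right) = \left(-556963 + \frac{63}{4}\right) \left(-6085886\right) = \left(- \frac{2227789}{4}\right) \left(-6085886\right) = \frac{6779034943027}{2}$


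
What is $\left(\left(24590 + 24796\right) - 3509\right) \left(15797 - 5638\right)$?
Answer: $466064443$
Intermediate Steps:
$\left(\left(24590 + 24796\right) - 3509\right) \left(15797 - 5638\right) = \left(49386 - 3509\right) 10159 = 45877 \cdot 10159 = 466064443$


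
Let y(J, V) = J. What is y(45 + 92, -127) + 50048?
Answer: 50185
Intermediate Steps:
y(45 + 92, -127) + 50048 = (45 + 92) + 50048 = 137 + 50048 = 50185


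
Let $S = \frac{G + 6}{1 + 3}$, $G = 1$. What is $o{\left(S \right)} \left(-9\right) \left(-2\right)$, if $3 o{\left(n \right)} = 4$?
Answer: $24$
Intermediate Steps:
$S = \frac{7}{4}$ ($S = \frac{1 + 6}{1 + 3} = \frac{7}{4} \approx 1.75$)
$o{\left(n \right)} = \frac{4}{3}$ ($o{\left(n \right)} = \frac{1}{3} \cdot 4 = \frac{4}{3}$)
$o{\left(S \right)} \left(-9\right) \left(-2\right) = \frac{4}{3} \left(-9\right) \left(-2\right) = \left(-12\right) \left(-2\right) = 24$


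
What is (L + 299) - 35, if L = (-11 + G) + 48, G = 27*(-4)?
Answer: 193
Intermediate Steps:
G = -108
L = -71 (L = (-11 - 108) + 48 = -119 + 48 = -71)
(L + 299) - 35 = (-71 + 299) - 35 = 228 - 35 = 193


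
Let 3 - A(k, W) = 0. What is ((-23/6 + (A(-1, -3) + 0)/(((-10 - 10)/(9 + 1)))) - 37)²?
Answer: 16129/9 ≈ 1792.1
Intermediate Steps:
A(k, W) = 3 (A(k, W) = 3 - 1*0 = 3 + 0 = 3)
((-23/6 + (A(-1, -3) + 0)/(((-10 - 10)/(9 + 1)))) - 37)² = ((-23/6 + (3 + 0)/(((-10 - 10)/(9 + 1)))) - 37)² = ((-23*⅙ + 3/((-20/10))) - 37)² = ((-23/6 + 3/((-20*⅒))) - 37)² = ((-23/6 + 3/(-2)) - 37)² = ((-23/6 + 3*(-½)) - 37)² = ((-23/6 - 3/2) - 37)² = (-16/3 - 37)² = (-127/3)² = 16129/9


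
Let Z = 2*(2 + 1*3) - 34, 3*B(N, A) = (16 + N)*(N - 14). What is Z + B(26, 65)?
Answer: 144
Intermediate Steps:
B(N, A) = (-14 + N)*(16 + N)/3 (B(N, A) = ((16 + N)*(N - 14))/3 = ((16 + N)*(-14 + N))/3 = ((-14 + N)*(16 + N))/3 = (-14 + N)*(16 + N)/3)
Z = -24 (Z = 2*(2 + 3) - 34 = 2*5 - 34 = 10 - 34 = -24)
Z + B(26, 65) = -24 + (-224/3 + (⅓)*26² + (⅔)*26) = -24 + (-224/3 + (⅓)*676 + 52/3) = -24 + (-224/3 + 676/3 + 52/3) = -24 + 168 = 144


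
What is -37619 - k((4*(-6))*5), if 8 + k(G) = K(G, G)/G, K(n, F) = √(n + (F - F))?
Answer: -37611 + I*√30/60 ≈ -37611.0 + 0.091287*I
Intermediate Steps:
K(n, F) = √n (K(n, F) = √(n + 0) = √n)
k(G) = -8 + G^(-½) (k(G) = -8 + √G/G = -8 + G^(-½))
-37619 - k((4*(-6))*5) = -37619 - (-8 + ((4*(-6))*5)^(-½)) = -37619 - (-8 + (-24*5)^(-½)) = -37619 - (-8 + (-120)^(-½)) = -37619 - (-8 - I*√30/60) = -37619 + (8 + I*√30/60) = -37611 + I*√30/60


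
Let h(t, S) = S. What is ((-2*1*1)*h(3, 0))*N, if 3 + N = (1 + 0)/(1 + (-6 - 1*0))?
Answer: 0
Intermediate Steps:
N = -16/5 (N = -3 + (1 + 0)/(1 + (-6 - 1*0)) = -3 + 1/(1 + (-6 + 0)) = -3 + 1/(1 - 6) = -3 + 1/(-5) = -3 + 1*(-1/5) = -3 - 1/5 = -16/5 ≈ -3.2000)
((-2*1*1)*h(3, 0))*N = ((-2*1*1)*0)*(-16/5) = (-2*1*0)*(-16/5) = -2*0*(-16/5) = 0*(-16/5) = 0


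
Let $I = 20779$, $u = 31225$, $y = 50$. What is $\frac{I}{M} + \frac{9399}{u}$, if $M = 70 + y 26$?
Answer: $\frac{132340181}{8555650} \approx 15.468$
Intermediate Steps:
$M = 1370$ ($M = 70 + 50 \cdot 26 = 70 + 1300 = 1370$)
$\frac{I}{M} + \frac{9399}{u} = \frac{20779}{1370} + \frac{9399}{31225} = \frac{132340181}{8555650}$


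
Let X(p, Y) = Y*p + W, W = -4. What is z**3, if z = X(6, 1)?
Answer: 8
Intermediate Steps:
X(p, Y) = -4 + Y*p (X(p, Y) = Y*p - 4 = -4 + Y*p)
z = 2 (z = -4 + 1*6 = -4 + 6 = 2)
z**3 = 2**3 = 8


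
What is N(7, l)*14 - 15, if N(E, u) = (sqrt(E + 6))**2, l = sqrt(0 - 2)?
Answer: 167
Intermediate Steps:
l = I*sqrt(2) (l = sqrt(-2) = I*sqrt(2) ≈ 1.4142*I)
N(E, u) = 6 + E (N(E, u) = (sqrt(6 + E))**2 = 6 + E)
N(7, l)*14 - 15 = (6 + 7)*14 - 15 = 13*14 - 15 = 182 - 15 = 167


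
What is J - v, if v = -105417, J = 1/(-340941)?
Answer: 35940977396/340941 ≈ 1.0542e+5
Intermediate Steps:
J = -1/340941 ≈ -2.9331e-6
J - v = -1/340941 - 1*(-105417) = -1/340941 + 105417 = 35940977396/340941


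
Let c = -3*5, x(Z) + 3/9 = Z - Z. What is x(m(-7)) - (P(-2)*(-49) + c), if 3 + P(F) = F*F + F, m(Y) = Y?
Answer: -103/3 ≈ -34.333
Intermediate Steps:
P(F) = -3 + F + F² (P(F) = -3 + (F*F + F) = -3 + (F² + F) = -3 + (F + F²) = -3 + F + F²)
x(Z) = -⅓ (x(Z) = -⅓ + (Z - Z) = -⅓ + 0 = -⅓)
c = -15
x(m(-7)) - (P(-2)*(-49) + c) = -⅓ - ((-3 - 2 + (-2)²)*(-49) - 15) = -⅓ - ((-3 - 2 + 4)*(-49) - 15) = -⅓ - (-1*(-49) - 15) = -⅓ - (49 - 15) = -⅓ - 1*34 = -⅓ - 34 = -103/3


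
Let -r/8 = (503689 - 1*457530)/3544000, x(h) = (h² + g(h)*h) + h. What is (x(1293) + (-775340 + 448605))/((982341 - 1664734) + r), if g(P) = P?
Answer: -1337087408000/302300145159 ≈ -4.4230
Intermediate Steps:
x(h) = h + 2*h² (x(h) = (h² + h*h) + h = (h² + h²) + h = 2*h² + h = h + 2*h²)
r = -46159/443000 (r = -8*(503689 - 1*457530)/3544000 = -8*(503689 - 457530)/3544000 = -369272/3544000 = -8*46159/3544000 = -46159/443000 ≈ -0.10420)
(x(1293) + (-775340 + 448605))/((982341 - 1664734) + r) = (1293*(1 + 2*1293) + (-775340 + 448605))/((982341 - 1664734) - 46159/443000) = (1293*(1 + 2586) - 326735)/(-682393 - 46159/443000) = (1293*2587 - 326735)/(-302300145159/443000) = (3344991 - 326735)*(-443000/302300145159) = 3018256*(-443000/302300145159) = -1337087408000/302300145159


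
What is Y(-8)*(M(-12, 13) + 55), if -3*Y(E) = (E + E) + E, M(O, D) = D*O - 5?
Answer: -848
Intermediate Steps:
M(O, D) = -5 + D*O
Y(E) = -E (Y(E) = -((E + E) + E)/3 = -(2*E + E)/3 = -E)
Y(-8)*(M(-12, 13) + 55) = (-1*(-8))*((-5 + 13*(-12)) + 55) = 8*((-5 - 156) + 55) = 8*(-161 + 55) = 8*(-106) = -848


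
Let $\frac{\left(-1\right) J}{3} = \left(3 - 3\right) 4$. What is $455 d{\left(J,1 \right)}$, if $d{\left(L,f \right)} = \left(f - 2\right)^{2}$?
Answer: $455$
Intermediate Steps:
$J = 0$ ($J = - 3 \left(3 - 3\right) 4 = - 3 \cdot 0 \cdot 4 = \left(-3\right) 0 = 0$)
$d{\left(L,f \right)} = \left(-2 + f\right)^{2}$
$455 d{\left(J,1 \right)} = 455 \left(-2 + 1\right)^{2} = 455 \left(-1\right)^{2} = 455 \cdot 1 = 455$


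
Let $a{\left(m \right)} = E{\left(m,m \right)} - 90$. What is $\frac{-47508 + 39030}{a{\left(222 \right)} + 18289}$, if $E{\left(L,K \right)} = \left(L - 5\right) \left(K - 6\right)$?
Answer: $- \frac{8478}{65071} \approx -0.13029$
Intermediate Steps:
$E{\left(L,K \right)} = \left(-6 + K\right) \left(-5 + L\right)$ ($E{\left(L,K \right)} = \left(-5 + L\right) \left(-6 + K\right) = \left(-6 + K\right) \left(-5 + L\right)$)
$a{\left(m \right)} = -60 + m^{2} - 11 m$ ($a{\left(m \right)} = \left(30 - 6 m - 5 m + m m\right) - 90 = \left(30 - 6 m - 5 m + m^{2}\right) - 90 = \left(30 + m^{2} - 11 m\right) - 90 = -60 + m^{2} - 11 m$)
$\frac{-47508 + 39030}{a{\left(222 \right)} + 18289} = \frac{-47508 + 39030}{\left(-60 + 222^{2} - 2442\right) + 18289} = - \frac{8478}{\left(-60 + 49284 - 2442\right) + 18289} = - \frac{8478}{46782 + 18289} = - \frac{8478}{65071}$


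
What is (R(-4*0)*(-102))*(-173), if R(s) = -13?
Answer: -229398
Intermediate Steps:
(R(-4*0)*(-102))*(-173) = -13*(-102)*(-173) = 1326*(-173) = -229398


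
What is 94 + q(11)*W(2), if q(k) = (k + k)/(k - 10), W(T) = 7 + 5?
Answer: 358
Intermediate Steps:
W(T) = 12
q(k) = 2*k/(-10 + k) (q(k) = (2*k)/(-10 + k) = 2*k/(-10 + k))
94 + q(11)*W(2) = 94 + (2*11/(-10 + 11))*12 = 94 + (2*11/1)*12 = 94 + (2*11*1)*12 = 94 + 22*12 = 94 + 264 = 358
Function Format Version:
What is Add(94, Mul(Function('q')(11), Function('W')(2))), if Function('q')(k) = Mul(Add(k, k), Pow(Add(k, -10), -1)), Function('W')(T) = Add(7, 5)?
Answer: 358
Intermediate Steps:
Function('W')(T) = 12
Function('q')(k) = Mul(2, k, Pow(Add(-10, k), -1)) (Function('q')(k) = Mul(Mul(2, k), Pow(Add(-10, k), -1)) = Mul(2, k, Pow(Add(-10, k), -1)))
Add(94, Mul(Function('q')(11), Function('W')(2))) = Add(94, Mul(Mul(2, 11, Pow(Add(-10, 11), -1)), 12)) = Add(94, Mul(Mul(2, 11, Pow(1, -1)), 12)) = Add(94, Mul(Mul(2, 11, 1), 12)) = Add(94, Mul(22, 12)) = Add(94, 264) = 358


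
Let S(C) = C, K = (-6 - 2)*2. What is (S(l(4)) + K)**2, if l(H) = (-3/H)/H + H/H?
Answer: 59049/256 ≈ 230.66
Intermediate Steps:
K = -16 (K = -8*2 = -16)
l(H) = 1 - 3/H**2 (l(H) = -3/H**2 + 1 = 1 - 3/H**2)
(S(l(4)) + K)**2 = ((1 - 3/4**2) - 16)**2 = ((1 - 3*1/16) - 16)**2 = ((1 - 3/16) - 16)**2 = (13/16 - 16)**2 = (-243/16)**2 = 59049/256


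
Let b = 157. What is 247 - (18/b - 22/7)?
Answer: 274781/1099 ≈ 250.03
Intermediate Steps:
247 - (18/b - 22/7) = 247 - (18/157 - 22/7) = 247 - 1*(-3328/1099) = 247 + 3328/1099 = 274781/1099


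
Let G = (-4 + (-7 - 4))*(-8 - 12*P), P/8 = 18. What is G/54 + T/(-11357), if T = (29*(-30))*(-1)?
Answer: 49281550/102213 ≈ 482.15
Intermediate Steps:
P = 144 (P = 8*18 = 144)
T = 870 (T = -870*(-1) = 870)
G = 26040 (G = (-4 + (-7 - 4))*(-8 - 12*144) = (-4 - 11)*(-8 - 1728) = -15*(-1736) = 26040)
G/54 + T/(-11357) = 26040/54 + 870/(-11357) = 26040*(1/54) + 870*(-1/11357) = 4340/9 - 870/11357 = 49281550/102213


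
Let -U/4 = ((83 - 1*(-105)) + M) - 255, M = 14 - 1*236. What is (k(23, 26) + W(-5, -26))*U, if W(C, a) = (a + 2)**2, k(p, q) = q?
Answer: 695912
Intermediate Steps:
M = -222 (M = 14 - 236 = -222)
W(C, a) = (2 + a)**2
U = 1156 (U = -4*(((83 - 1*(-105)) - 222) - 255) = -4*(((83 + 105) - 222) - 255) = -4*((188 - 222) - 255) = -4*(-34 - 255) = -4*(-289) = 1156)
(k(23, 26) + W(-5, -26))*U = (26 + (2 - 26)**2)*1156 = (26 + (-24)**2)*1156 = (26 + 576)*1156 = 602*1156 = 695912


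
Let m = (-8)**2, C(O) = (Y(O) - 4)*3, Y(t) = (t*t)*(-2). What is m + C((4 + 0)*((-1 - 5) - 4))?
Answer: -9548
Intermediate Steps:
Y(t) = -2*t**2 (Y(t) = t**2*(-2) = -2*t**2)
C(O) = -12 - 6*O**2 (C(O) = (-2*O**2 - 4)*3 = (-4 - 2*O**2)*3 = -12 - 6*O**2)
m = 64
m + C((4 + 0)*((-1 - 5) - 4)) = 64 + (-12 - 6*(4 + 0)**2*((-1 - 5) - 4)**2) = 64 + (-12 - 6*16*(-6 - 4)**2) = 64 + (-12 - 6*(4*(-10))**2) = 64 + (-12 - 6*(-40)**2) = 64 + (-12 - 6*1600) = 64 + (-12 - 9600) = 64 - 9612 = -9548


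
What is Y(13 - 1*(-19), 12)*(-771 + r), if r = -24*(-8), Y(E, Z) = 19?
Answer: -11001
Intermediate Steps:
r = 192 (r = -4*(-48) = 192)
Y(13 - 1*(-19), 12)*(-771 + r) = 19*(-771 + 192) = 19*(-579) = -11001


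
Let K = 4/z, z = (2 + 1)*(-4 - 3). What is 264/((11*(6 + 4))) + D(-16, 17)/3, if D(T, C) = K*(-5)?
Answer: 856/315 ≈ 2.7175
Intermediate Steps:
z = -21 (z = 3*(-7) = -21)
K = -4/21 (K = 4/(-21) = 4*(-1/21) = -4/21 ≈ -0.19048)
D(T, C) = 20/21 (D(T, C) = -4/21*(-5) = 20/21)
264/((11*(6 + 4))) + D(-16, 17)/3 = 264/((11*(6 + 4))) + (20/21)/3 = 264/((11*10)) + (20/21)*(⅓) = 264/110 + 20/63 = 264*(1/110) + 20/63 = 12/5 + 20/63 = 856/315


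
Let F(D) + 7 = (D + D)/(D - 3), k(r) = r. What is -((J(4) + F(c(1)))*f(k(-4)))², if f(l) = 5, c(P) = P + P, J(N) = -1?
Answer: -3600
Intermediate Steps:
c(P) = 2*P
F(D) = -7 + 2*D/(-3 + D) (F(D) = -7 + (D + D)/(D - 3) = -7 + (2*D)/(-3 + D) = -7 + 2*D/(-3 + D))
-((J(4) + F(c(1)))*f(k(-4)))² = -((-1 + (21 - 10)/(-3 + 2*1))*5)² = -((-1 + (21 - 5*2)/(-3 + 2))*5)² = -((-1 + (21 - 10)/(-1))*5)² = -((-1 - 1*11)*5)² = -((-1 - 11)*5)² = -(-12*5)² = -1*(-60)² = -1*3600 = -3600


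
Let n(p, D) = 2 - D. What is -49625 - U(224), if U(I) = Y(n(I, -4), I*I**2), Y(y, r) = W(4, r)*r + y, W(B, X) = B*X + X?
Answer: -631623259308511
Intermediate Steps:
W(B, X) = X + B*X
Y(y, r) = y + 5*r**2 (Y(y, r) = (r*(1 + 4))*r + y = (r*5)*r + y = (5*r)*r + y = 5*r**2 + y = y + 5*r**2)
U(I) = 6 + 5*I**6 (U(I) = (2 - 1*(-4)) + 5*(I*I**2)**2 = (2 + 4) + 5*(I**3)**2 = 6 + 5*I**6)
-49625 - U(224) = -49625 - (6 + 5*224**6) = -49625 - (6 + 5*126324651851776) = -49625 - (6 + 631623259258880) = -49625 - 1*631623259258886 = -49625 - 631623259258886 = -631623259308511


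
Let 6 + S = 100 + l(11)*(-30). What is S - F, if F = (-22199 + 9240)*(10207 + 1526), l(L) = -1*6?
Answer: 152048221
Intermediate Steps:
l(L) = -6
S = 274 (S = -6 + (100 - 6*(-30)) = -6 + (100 + 180) = -6 + 280 = 274)
F = -152047947 (F = -12959*11733 = -152047947)
S - F = 274 - 1*(-152047947) = 274 + 152047947 = 152048221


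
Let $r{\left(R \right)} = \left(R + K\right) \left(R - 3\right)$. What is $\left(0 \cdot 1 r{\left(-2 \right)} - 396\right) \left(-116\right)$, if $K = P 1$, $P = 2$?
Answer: $45936$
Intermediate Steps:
$K = 2$ ($K = 2 \cdot 1 = 2$)
$r{\left(R \right)} = \left(-3 + R\right) \left(2 + R\right)$ ($r{\left(R \right)} = \left(R + 2\right) \left(R - 3\right) = \left(2 + R\right) \left(-3 + R\right) = \left(-3 + R\right) \left(2 + R\right)$)
$\left(0 \cdot 1 r{\left(-2 \right)} - 396\right) \left(-116\right) = \left(0 \cdot 1 \left(-6 + \left(-2\right)^{2} - -2\right) - 396\right) \left(-116\right) = \left(0 \cdot 1 \left(-6 + 4 + 2\right) - 396\right) \left(-116\right) = \left(0 \cdot 1 \cdot 0 - 396\right) \left(-116\right) = \left(0 \cdot 0 - 396\right) \left(-116\right) = \left(0 - 396\right) \left(-116\right) = \left(-396\right) \left(-116\right) = 45936$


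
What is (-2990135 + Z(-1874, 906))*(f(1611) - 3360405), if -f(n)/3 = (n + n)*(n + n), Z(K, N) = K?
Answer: 103237047482313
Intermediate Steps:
f(n) = -12*n² (f(n) = -3*(n + n)*(n + n) = -3*2*n*2*n = -12*n²)
(-2990135 + Z(-1874, 906))*(f(1611) - 3360405) = (-2990135 - 1874)*(-12*1611² - 3360405) = -2992009*(-12*2595321 - 3360405) = -2992009*(-31143852 - 3360405) = -2992009*(-34504257) = 103237047482313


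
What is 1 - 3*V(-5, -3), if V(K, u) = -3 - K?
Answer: -5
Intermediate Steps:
1 - 3*V(-5, -3) = 1 - 3*(-3 - 1*(-5)) = 1 - 3*(-3 + 5) = 1 - 3*2 = 1 - 6 = -5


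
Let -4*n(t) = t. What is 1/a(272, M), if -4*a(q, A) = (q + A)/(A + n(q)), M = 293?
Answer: -180/113 ≈ -1.5929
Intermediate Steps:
n(t) = -t/4
a(q, A) = -(A + q)/(4*(A - q/4)) (a(q, A) = -(q + A)/(4*(A - q/4)) = -(A + q)/(4*(A - q/4)))
1/a(272, M) = 1/((293 + 272)/(272 - 4*293)) = 1/(565/(272 - 1172)) = 1/(565/(-900)) = 1/(-1/900*565) = 1/(-113/180) = -180/113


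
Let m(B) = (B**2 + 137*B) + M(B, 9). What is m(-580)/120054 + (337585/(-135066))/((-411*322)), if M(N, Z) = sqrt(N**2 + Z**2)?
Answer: 765469751526545/357658965581148 + sqrt(336481)/120054 ≈ 2.1451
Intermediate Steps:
m(B) = B**2 + sqrt(81 + B**2) + 137*B (m(B) = (B**2 + 137*B) + sqrt(B**2 + 9**2) = (B**2 + 137*B) + sqrt(B**2 + 81) = (B**2 + 137*B) + sqrt(81 + B**2) = B**2 + sqrt(81 + B**2) + 137*B)
m(-580)/120054 + (337585/(-135066))/((-411*322)) = ((-580)**2 + sqrt(81 + (-580)**2) + 137*(-580))/120054 + (337585/(-135066))/((-411*322)) = (336400 + sqrt(81 + 336400) - 79460)*(1/120054) + (337585*(-1/135066))/(-132342) = (336400 + sqrt(336481) - 79460)*(1/120054) - 337585/135066*(-1/132342) = (256940 + sqrt(336481))*(1/120054) + 337585/17874904572 = (128470/60027 + sqrt(336481)/120054) + 337585/17874904572 = 765469751526545/357658965581148 + sqrt(336481)/120054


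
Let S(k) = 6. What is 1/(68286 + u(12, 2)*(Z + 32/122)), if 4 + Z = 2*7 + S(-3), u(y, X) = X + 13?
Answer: 61/4180326 ≈ 1.4592e-5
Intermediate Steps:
u(y, X) = 13 + X
Z = 16 (Z = -4 + (2*7 + 6) = -4 + (14 + 6) = -4 + 20 = 16)
1/(68286 + u(12, 2)*(Z + 32/122)) = 1/(68286 + (13 + 2)*(16 + 32/122)) = 1/(68286 + 15*(16 + 32*(1/122))) = 1/(68286 + 15*(16 + 16/61)) = 1/(68286 + 15*(992/61)) = 1/(68286 + 14880/61) = 1/(4180326/61) = 61/4180326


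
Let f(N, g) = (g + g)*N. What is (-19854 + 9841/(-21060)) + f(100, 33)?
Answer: -21472237/1620 ≈ -13254.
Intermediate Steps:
f(N, g) = 2*N*g (f(N, g) = (2*g)*N = 2*N*g)
(-19854 + 9841/(-21060)) + f(100, 33) = (-19854 + 9841/(-21060)) + 2*100*33 = (-19854 + 9841*(-1/21060)) + 6600 = (-19854 - 757/1620) + 6600 = -32164237/1620 + 6600 = -21472237/1620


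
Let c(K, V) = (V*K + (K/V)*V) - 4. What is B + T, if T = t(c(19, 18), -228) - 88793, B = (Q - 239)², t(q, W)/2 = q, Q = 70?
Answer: -59518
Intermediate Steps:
c(K, V) = -4 + K + K*V (c(K, V) = (K*V + K) - 4 = (K + K*V) - 4 = -4 + K + K*V)
t(q, W) = 2*q
B = 28561 (B = (70 - 239)² = (-169)² = 28561)
T = -88079 (T = 2*(-4 + 19 + 19*18) - 88793 = 2*(-4 + 19 + 342) - 88793 = 2*357 - 88793 = 714 - 88793 = -88079)
B + T = 28561 - 88079 = -59518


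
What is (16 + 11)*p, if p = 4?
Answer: 108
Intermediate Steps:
(16 + 11)*p = (16 + 11)*4 = 27*4 = 108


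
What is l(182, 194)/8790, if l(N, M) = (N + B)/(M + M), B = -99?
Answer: 83/3410520 ≈ 2.4336e-5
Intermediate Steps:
l(N, M) = (-99 + N)/(2*M) (l(N, M) = (N - 99)/(M + M) = (-99 + N)/((2*M)) = (-99 + N)*(1/(2*M)) = (-99 + N)/(2*M))
l(182, 194)/8790 = ((½)*(-99 + 182)/194)/8790 = ((½)*(1/194)*83)*(1/8790) = (83/388)*(1/8790) = 83/3410520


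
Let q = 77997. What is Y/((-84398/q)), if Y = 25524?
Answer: -995397714/42199 ≈ -23588.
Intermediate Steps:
Y/((-84398/q)) = 25524/((-84398/77997)) = 25524/((-84398*1/77997)) = 25524/(-84398/77997) = 25524*(-77997/84398) = -995397714/42199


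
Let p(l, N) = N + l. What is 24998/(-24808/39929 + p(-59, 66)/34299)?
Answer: -34235380225458/850610089 ≈ -40248.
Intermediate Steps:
24998/(-24808/39929 + p(-59, 66)/34299) = 24998/(-24808/39929 + (66 - 59)/34299) = 24998/(-24808*1/39929 + 7*(1/34299)) = 24998/(-24808/39929 + 7/34299) = 24998/(-850610089/1369524771) = 24998*(-1369524771/850610089) = -34235380225458/850610089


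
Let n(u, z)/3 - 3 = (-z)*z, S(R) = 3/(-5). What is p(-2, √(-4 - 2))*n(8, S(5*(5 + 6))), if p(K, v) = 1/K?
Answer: -99/25 ≈ -3.9600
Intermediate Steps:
S(R) = -⅗ (S(R) = 3*(-⅕) = -⅗)
n(u, z) = 9 - 3*z² (n(u, z) = 9 + 3*((-z)*z) = 9 + 3*(-z²) = 9 - 3*z²)
p(-2, √(-4 - 2))*n(8, S(5*(5 + 6))) = (9 - 3*(-⅗)²)/(-2) = -(9 - 3*9/25)/2 = -(9 - 27/25)/2 = -½*198/25 = -99/25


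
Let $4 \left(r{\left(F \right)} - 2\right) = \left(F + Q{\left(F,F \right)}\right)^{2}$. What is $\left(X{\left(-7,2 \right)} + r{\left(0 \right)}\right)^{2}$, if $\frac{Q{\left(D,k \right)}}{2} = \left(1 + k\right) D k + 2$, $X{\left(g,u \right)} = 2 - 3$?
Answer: $25$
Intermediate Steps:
$X{\left(g,u \right)} = -1$
$Q{\left(D,k \right)} = 4 + 2 D k \left(1 + k\right)$ ($Q{\left(D,k \right)} = 2 \left(\left(1 + k\right) D k + 2\right) = 2 \left(D \left(1 + k\right) k + 2\right) = 2 \left(D k \left(1 + k\right) + 2\right) = 2 \left(2 + D k \left(1 + k\right)\right) = 4 + 2 D k \left(1 + k\right)$)
$r{\left(F \right)} = 2 + \frac{\left(4 + F + 2 F^{2} + 2 F^{3}\right)^{2}}{4}$ ($r{\left(F \right)} = 2 + \frac{\left(F + \left(4 + 2 F F + 2 F F^{2}\right)\right)^{2}}{4} = 2 + \frac{\left(F + \left(4 + 2 F^{2} + 2 F^{3}\right)\right)^{2}}{4} = 2 + \frac{\left(4 + F + 2 F^{2} + 2 F^{3}\right)^{2}}{4}$)
$\left(X{\left(-7,2 \right)} + r{\left(0 \right)}\right)^{2} = \left(-1 + \left(2 + \frac{\left(4 + 0 + 2 \cdot 0^{2} + 2 \cdot 0^{3}\right)^{2}}{4}\right)\right)^{2} = \left(-1 + \left(2 + \frac{\left(4 + 0 + 2 \cdot 0 + 2 \cdot 0\right)^{2}}{4}\right)\right)^{2} = \left(-1 + \left(2 + \frac{\left(4 + 0 + 0 + 0\right)^{2}}{4}\right)\right)^{2} = \left(-1 + \left(2 + \frac{4^{2}}{4}\right)\right)^{2} = \left(-1 + \left(2 + \frac{1}{4} \cdot 16\right)\right)^{2} = \left(-1 + \left(2 + 4\right)\right)^{2} = \left(-1 + 6\right)^{2} = 5^{2} = 25$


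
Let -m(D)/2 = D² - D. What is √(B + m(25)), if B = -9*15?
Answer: I*√1335 ≈ 36.538*I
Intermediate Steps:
B = -135
m(D) = -2*D² + 2*D (m(D) = -2*(D² - D) = -2*D² + 2*D)
√(B + m(25)) = √(-135 + 2*25*(1 - 1*25)) = √(-135 + 2*25*(1 - 25)) = √(-135 + 2*25*(-24)) = √(-135 - 1200) = √(-1335) = I*√1335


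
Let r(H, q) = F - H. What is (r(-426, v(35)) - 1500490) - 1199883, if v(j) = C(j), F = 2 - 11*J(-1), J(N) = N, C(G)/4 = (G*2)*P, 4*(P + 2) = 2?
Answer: -2699934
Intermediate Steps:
P = -3/2 (P = -2 + (¼)*2 = -2 + ½ = -3/2 ≈ -1.5000)
C(G) = -12*G (C(G) = 4*((G*2)*(-3/2)) = 4*((2*G)*(-3/2)) = 4*(-3*G) = -12*G)
F = 13 (F = 2 - 11*(-1) = 2 + 11 = 13)
v(j) = -12*j
r(H, q) = 13 - H
(r(-426, v(35)) - 1500490) - 1199883 = ((13 - 1*(-426)) - 1500490) - 1199883 = ((13 + 426) - 1500490) - 1199883 = (439 - 1500490) - 1199883 = -1500051 - 1199883 = -2699934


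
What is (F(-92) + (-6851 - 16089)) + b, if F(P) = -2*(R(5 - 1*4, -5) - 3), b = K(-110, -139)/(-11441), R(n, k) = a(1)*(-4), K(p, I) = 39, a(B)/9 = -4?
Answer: -265682941/11441 ≈ -23222.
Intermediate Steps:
a(B) = -36 (a(B) = 9*(-4) = -36)
R(n, k) = 144 (R(n, k) = -36*(-4) = 144)
b = -39/11441 (b = 39/(-11441) = 39*(-1/11441) = -39/11441 ≈ -0.0034088)
F(P) = -282 (F(P) = -2*(144 - 3) = -2*141 = -282)
(F(-92) + (-6851 - 16089)) + b = (-282 + (-6851 - 16089)) - 39/11441 = (-282 - 22940) - 39/11441 = -23222 - 39/11441 = -265682941/11441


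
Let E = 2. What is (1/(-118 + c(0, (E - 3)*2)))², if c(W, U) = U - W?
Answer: 1/14400 ≈ 6.9444e-5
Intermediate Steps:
(1/(-118 + c(0, (E - 3)*2)))² = (1/(-118 + ((2 - 3)*2 - 1*0)))² = (1/(-118 + (-1*2 + 0)))² = (1/(-118 + (-2 + 0)))² = (1/(-118 - 2))² = (1/(-120))² = (-1/120)² = 1/14400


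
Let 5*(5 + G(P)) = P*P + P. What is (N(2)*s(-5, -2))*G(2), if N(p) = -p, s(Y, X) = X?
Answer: -76/5 ≈ -15.200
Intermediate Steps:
G(P) = -5 + P/5 + P**2/5 (G(P) = -5 + (P*P + P)/5 = -5 + (P**2 + P)/5 = -5 + (P + P**2)/5 = -5 + (P/5 + P**2/5) = -5 + P/5 + P**2/5)
(N(2)*s(-5, -2))*G(2) = (-1*2*(-2))*(-5 + (1/5)*2 + (1/5)*2**2) = (-2*(-2))*(-5 + 2/5 + (1/5)*4) = 4*(-5 + 2/5 + 4/5) = 4*(-19/5) = -76/5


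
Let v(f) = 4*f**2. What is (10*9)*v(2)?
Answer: 1440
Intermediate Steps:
(10*9)*v(2) = (10*9)*(4*2**2) = 90*(4*4) = 90*16 = 1440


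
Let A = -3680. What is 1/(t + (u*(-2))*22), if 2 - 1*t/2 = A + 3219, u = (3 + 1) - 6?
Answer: 1/1014 ≈ 0.00098619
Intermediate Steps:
u = -2 (u = 4 - 6 = -2)
t = 926 (t = 4 - 2*(-3680 + 3219) = 4 - 2*(-461) = 4 + 922 = 926)
1/(t + (u*(-2))*22) = 1/(926 - 2*(-2)*22) = 1/(926 + 4*22) = 1/(926 + 88) = 1/1014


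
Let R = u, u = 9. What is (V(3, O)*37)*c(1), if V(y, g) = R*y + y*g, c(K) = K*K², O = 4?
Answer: 1443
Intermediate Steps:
R = 9
c(K) = K³
V(y, g) = 9*y + g*y (V(y, g) = 9*y + y*g = 9*y + g*y)
(V(3, O)*37)*c(1) = ((3*(9 + 4))*37)*1³ = ((3*13)*37)*1 = (39*37)*1 = 1443*1 = 1443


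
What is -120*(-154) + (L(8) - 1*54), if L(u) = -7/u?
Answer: 147401/8 ≈ 18425.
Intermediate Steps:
-120*(-154) + (L(8) - 1*54) = -120*(-154) + (-7/8 - 1*54) = 18480 + (-7*1/8 - 54) = 18480 + (-7/8 - 54) = 18480 - 439/8 = 147401/8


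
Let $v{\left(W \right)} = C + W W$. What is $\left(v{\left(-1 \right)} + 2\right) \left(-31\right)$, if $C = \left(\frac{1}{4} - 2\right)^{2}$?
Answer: $- \frac{3007}{16} \approx -187.94$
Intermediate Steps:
$C = \frac{49}{16}$ ($C = \left(\frac{1}{4} - 2\right)^{2} = \left(- \frac{7}{4}\right)^{2} = \frac{49}{16} \approx 3.0625$)
$v{\left(W \right)} = \frac{49}{16} + W^{2}$ ($v{\left(W \right)} = \frac{49}{16} + W W = \frac{49}{16} + W^{2}$)
$\left(v{\left(-1 \right)} + 2\right) \left(-31\right) = \left(\left(\frac{49}{16} + \left(-1\right)^{2}\right) + 2\right) \left(-31\right) = \left(\left(\frac{49}{16} + 1\right) + 2\right) \left(-31\right) = \left(\frac{65}{16} + 2\right) \left(-31\right) = \frac{97}{16} \left(-31\right) = - \frac{3007}{16}$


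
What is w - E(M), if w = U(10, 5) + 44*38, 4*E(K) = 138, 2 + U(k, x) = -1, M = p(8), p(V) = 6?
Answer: 3269/2 ≈ 1634.5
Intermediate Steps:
M = 6
U(k, x) = -3 (U(k, x) = -2 - 1 = -3)
E(K) = 69/2 (E(K) = (¼)*138 = 69/2)
w = 1669 (w = -3 + 44*38 = -3 + 1672 = 1669)
w - E(M) = 1669 - 1*69/2 = 1669 - 69/2 = 3269/2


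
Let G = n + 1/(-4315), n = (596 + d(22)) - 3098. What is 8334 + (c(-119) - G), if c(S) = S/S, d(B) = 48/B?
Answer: 514274656/47465 ≈ 10835.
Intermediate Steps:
c(S) = 1
n = -27498/11 (n = (596 + 48/22) - 3098 = (596 + 48*(1/22)) - 3098 = (596 + 24/11) - 3098 = 6580/11 - 3098 = -27498/11 ≈ -2499.8)
G = -118653881/47465 (G = -27498/11 + 1/(-4315) = -27498/11 - 1/4315 = -118653881/47465 ≈ -2499.8)
8334 + (c(-119) - G) = 8334 + (1 - 1*(-118653881/47465)) = 8334 + (1 + 118653881/47465) = 8334 + 118701346/47465 = 514274656/47465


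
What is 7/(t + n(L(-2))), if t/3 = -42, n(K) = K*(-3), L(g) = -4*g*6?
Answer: -7/270 ≈ -0.025926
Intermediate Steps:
L(g) = -24*g
n(K) = -3*K
t = -126 (t = 3*(-42) = -126)
7/(t + n(L(-2))) = 7/(-126 - (-72)*(-2)) = 7/(-126 - 3*48) = 7/(-126 - 144) = 7/(-270) = 7*(-1/270) = -7/270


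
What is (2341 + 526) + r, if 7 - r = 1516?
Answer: 1358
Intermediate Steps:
r = -1509 (r = 7 - 1*1516 = 7 - 1516 = -1509)
(2341 + 526) + r = (2341 + 526) - 1509 = 2867 - 1509 = 1358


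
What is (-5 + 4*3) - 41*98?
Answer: -4011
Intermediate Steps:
(-5 + 4*3) - 41*98 = (-5 + 12) - 4018 = 7 - 4018 = -4011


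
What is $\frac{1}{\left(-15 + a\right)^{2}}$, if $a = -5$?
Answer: $\frac{1}{400} \approx 0.0025$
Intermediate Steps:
$\frac{1}{\left(-15 + a\right)^{2}} = \frac{1}{\left(-15 - 5\right)^{2}} = \frac{1}{\left(-20\right)^{2}} = \frac{1}{400}$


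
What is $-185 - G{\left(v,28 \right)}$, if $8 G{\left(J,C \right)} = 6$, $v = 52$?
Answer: $- \frac{743}{4} \approx -185.75$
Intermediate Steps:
$G{\left(J,C \right)} = \frac{3}{4}$ ($G{\left(J,C \right)} = \frac{1}{8} \cdot 6 = \frac{3}{4}$)
$-185 - G{\left(v,28 \right)} = -185 - \frac{3}{4} = - \frac{743}{4}$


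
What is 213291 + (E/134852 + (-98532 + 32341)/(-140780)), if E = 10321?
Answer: 506153226180759/2373058070 ≈ 2.1329e+5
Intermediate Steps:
213291 + (E/134852 + (-98532 + 32341)/(-140780)) = 213291 + (10321/134852 + (-98532 + 32341)/(-140780)) = 213291 + (10321*(1/134852) - 66191*(-1/140780)) = 213291 + (10321/134852 + 66191/140780) = 213291 + 1297372389/2373058070 = 506153226180759/2373058070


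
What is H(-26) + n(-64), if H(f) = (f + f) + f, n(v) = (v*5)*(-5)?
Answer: 1522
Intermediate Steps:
n(v) = -25*v (n(v) = (5*v)*(-5) = -25*v)
H(f) = 3*f (H(f) = 2*f + f = 3*f)
H(-26) + n(-64) = 3*(-26) - 25*(-64) = -78 + 1600 = 1522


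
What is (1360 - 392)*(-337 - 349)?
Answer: -664048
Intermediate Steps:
(1360 - 392)*(-337 - 349) = 968*(-686) = -664048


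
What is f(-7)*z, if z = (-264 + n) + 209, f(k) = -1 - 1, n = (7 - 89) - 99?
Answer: 472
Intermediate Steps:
n = -181 (n = -82 - 99 = -181)
f(k) = -2
z = -236 (z = (-264 - 181) + 209 = -445 + 209 = -236)
f(-7)*z = -2*(-236) = 472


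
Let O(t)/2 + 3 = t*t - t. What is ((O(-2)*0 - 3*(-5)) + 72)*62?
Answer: 5394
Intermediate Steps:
O(t) = -6 - 2*t + 2*t**2 (O(t) = -6 + 2*(t*t - t) = -6 + 2*(t**2 - t) = -6 + (-2*t + 2*t**2) = -6 - 2*t + 2*t**2)
((O(-2)*0 - 3*(-5)) + 72)*62 = (((-6 - 2*(-2) + 2*(-2)**2)*0 - 3*(-5)) + 72)*62 = (((-6 + 4 + 2*4)*0 + 15) + 72)*62 = (((-6 + 4 + 8)*0 + 15) + 72)*62 = ((6*0 + 15) + 72)*62 = ((0 + 15) + 72)*62 = (15 + 72)*62 = 87*62 = 5394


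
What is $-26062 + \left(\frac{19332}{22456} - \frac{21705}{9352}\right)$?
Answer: $- \frac{97741936685}{3750152} \approx -26063.0$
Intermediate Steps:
$-26062 + \left(\frac{19332}{22456} - \frac{21705}{9352}\right) = -26062 + \left(19332 \cdot \frac{1}{22456} - \frac{21705}{9352}\right) = -26062 + \left(\frac{4833}{5614} - \frac{21705}{9352}\right) = -26062 - \frac{5475261}{3750152} = - \frac{97741936685}{3750152}$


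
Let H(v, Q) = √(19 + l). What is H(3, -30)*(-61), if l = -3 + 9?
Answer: -305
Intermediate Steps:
l = 6
H(v, Q) = 5 (H(v, Q) = √(19 + 6) = √25 = 5)
H(3, -30)*(-61) = 5*(-61) = -305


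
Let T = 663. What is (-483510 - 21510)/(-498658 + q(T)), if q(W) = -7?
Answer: 101004/99733 ≈ 1.0127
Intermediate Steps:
(-483510 - 21510)/(-498658 + q(T)) = (-483510 - 21510)/(-498658 - 7) = -505020/(-498665) = -505020*(-1/498665) = 101004/99733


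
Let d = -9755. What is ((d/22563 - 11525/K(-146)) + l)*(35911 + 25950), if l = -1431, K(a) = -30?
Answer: -2923483493371/45126 ≈ -6.4785e+7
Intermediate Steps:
((d/22563 - 11525/K(-146)) + l)*(35911 + 25950) = ((-9755/22563 - 11525/(-30)) - 1431)*(35911 + 25950) = ((-9755*1/22563 - 11525*(-1/30)) - 1431)*61861 = ((-9755/22563 + 2305/6) - 1431)*61861 = (17316395/45126 - 1431)*61861 = -47258911/45126*61861 = -2923483493371/45126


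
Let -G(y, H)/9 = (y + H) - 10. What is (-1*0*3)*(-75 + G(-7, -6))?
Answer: 0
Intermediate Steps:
G(y, H) = 90 - 9*H - 9*y (G(y, H) = -9*((y + H) - 10) = -9*((H + y) - 10) = -9*(-10 + H + y) = 90 - 9*H - 9*y)
(-1*0*3)*(-75 + G(-7, -6)) = (-1*0*3)*(-75 + (90 - 9*(-6) - 9*(-7))) = (0*3)*(-75 + (90 + 54 + 63)) = 0*(-75 + 207) = 0*132 = 0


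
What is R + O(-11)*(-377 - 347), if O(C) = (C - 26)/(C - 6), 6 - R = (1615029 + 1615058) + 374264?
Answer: -61300653/17 ≈ -3.6059e+6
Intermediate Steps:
R = -3604345 (R = 6 - ((1615029 + 1615058) + 374264) = 6 - (3230087 + 374264) = 6 - 1*3604351 = 6 - 3604351 = -3604345)
O(C) = (-26 + C)/(-6 + C)
R + O(-11)*(-377 - 347) = -3604345 + ((-26 - 11)/(-6 - 11))*(-377 - 347) = -3604345 + (-37/(-17))*(-724) = -3604345 - 1/17*(-37)*(-724) = -3604345 + (37/17)*(-724) = -3604345 - 26788/17 = -61300653/17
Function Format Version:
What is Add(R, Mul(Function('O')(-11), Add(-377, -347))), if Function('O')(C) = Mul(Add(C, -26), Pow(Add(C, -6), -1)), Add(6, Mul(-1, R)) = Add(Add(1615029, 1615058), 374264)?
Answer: Rational(-61300653, 17) ≈ -3.6059e+6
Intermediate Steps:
R = -3604345 (R = Add(6, Mul(-1, Add(Add(1615029, 1615058), 374264))) = Add(6, Mul(-1, Add(3230087, 374264))) = Add(6, Mul(-1, 3604351)) = Add(6, -3604351) = -3604345)
Function('O')(C) = Mul(Pow(Add(-6, C), -1), Add(-26, C)) (Function('O')(C) = Mul(Add(-26, C), Pow(Add(-6, C), -1)) = Mul(Pow(Add(-6, C), -1), Add(-26, C)))
Add(R, Mul(Function('O')(-11), Add(-377, -347))) = Add(-3604345, Mul(Mul(Pow(Add(-6, -11), -1), Add(-26, -11)), Add(-377, -347))) = Add(-3604345, Mul(Mul(Pow(-17, -1), -37), -724)) = Add(-3604345, Mul(Mul(Rational(-1, 17), -37), -724)) = Add(-3604345, Mul(Rational(37, 17), -724)) = Add(-3604345, Rational(-26788, 17)) = Rational(-61300653, 17)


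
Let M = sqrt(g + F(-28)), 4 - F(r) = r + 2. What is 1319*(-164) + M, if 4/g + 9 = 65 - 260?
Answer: -216316 + sqrt(77979)/51 ≈ -2.1631e+5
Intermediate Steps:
F(r) = 2 - r (F(r) = 4 - (r + 2) = 4 - (2 + r) = 4 + (-2 - r) = 2 - r)
g = -1/51 (g = 4/(-9 + (65 - 260)) = 4/(-9 - 195) = 4/(-204) = 4*(-1/204) = -1/51 ≈ -0.019608)
M = sqrt(77979)/51 (M = sqrt(-1/51 + (2 - 1*(-28))) = sqrt(-1/51 + (2 + 28)) = sqrt(-1/51 + 30) = sqrt(1529/51) = sqrt(77979)/51 ≈ 5.4754)
1319*(-164) + M = 1319*(-164) + sqrt(77979)/51 = -216316 + sqrt(77979)/51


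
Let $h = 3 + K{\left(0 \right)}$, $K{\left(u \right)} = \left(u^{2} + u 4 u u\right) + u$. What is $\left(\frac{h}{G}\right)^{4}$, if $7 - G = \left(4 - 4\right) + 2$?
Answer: $\frac{81}{625} \approx 0.1296$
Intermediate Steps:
$G = 5$ ($G = 7 - \left(\left(4 - 4\right) + 2\right) = 7 - \left(0 + 2\right) = 7 - 2 = 5$)
$K{\left(u \right)} = u + u^{2} + 4 u^{3}$ ($K{\left(u \right)} = \left(u^{2} + 4 u u u\right) + u = \left(u^{2} + 4 u^{2} u\right) + u = \left(u^{2} + 4 u^{3}\right) + u = u + u^{2} + 4 u^{3}$)
$h = 3$ ($h = 3 + 0 \left(1 + 0 + 4 \cdot 0^{2}\right) = 3 + 0 \left(1 + 0 + 4 \cdot 0\right) = 3 + 0 \left(1 + 0 + 0\right) = 3 + 0 \cdot 1 = 3 + 0 = 3$)
$\left(\frac{h}{G}\right)^{4} = \left(\frac{3}{5}\right)^{4} = \frac{81}{625}$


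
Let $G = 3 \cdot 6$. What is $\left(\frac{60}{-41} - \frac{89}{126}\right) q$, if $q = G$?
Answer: $- \frac{11209}{287} \approx -39.056$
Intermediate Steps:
$G = 18$
$q = 18$
$\left(\frac{60}{-41} - \frac{89}{126}\right) q = \left(\frac{60}{-41} - \frac{89}{126}\right) 18 = \left(60 \left(- \frac{1}{41}\right) - \frac{89}{126}\right) 18 = \left(- \frac{60}{41} - \frac{89}{126}\right) 18 = \left(- \frac{11209}{5166}\right) 18 = - \frac{11209}{287}$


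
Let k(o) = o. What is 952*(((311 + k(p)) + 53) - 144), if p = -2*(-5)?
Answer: 218960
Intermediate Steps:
p = 10
952*(((311 + k(p)) + 53) - 144) = 952*(((311 + 10) + 53) - 144) = 952*((321 + 53) - 144) = 952*(374 - 144) = 952*230 = 218960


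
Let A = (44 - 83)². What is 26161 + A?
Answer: 27682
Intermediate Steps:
A = 1521 (A = (-39)² = 1521)
26161 + A = 26161 + 1521 = 27682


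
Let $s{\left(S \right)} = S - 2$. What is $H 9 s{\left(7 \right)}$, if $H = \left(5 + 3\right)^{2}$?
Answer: $2880$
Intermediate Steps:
$s{\left(S \right)} = -2 + S$ ($s{\left(S \right)} = S - 2 = -2 + S$)
$H = 64$ ($H = 8^{2} = 64$)
$H 9 s{\left(7 \right)} = 64 \cdot 9 \left(-2 + 7\right) = 576 \cdot 5 = 2880$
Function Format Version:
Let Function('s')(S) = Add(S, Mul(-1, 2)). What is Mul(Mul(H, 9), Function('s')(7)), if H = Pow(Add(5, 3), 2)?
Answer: 2880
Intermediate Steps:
Function('s')(S) = Add(-2, S) (Function('s')(S) = Add(S, -2) = Add(-2, S))
H = 64 (H = Pow(8, 2) = 64)
Mul(Mul(H, 9), Function('s')(7)) = Mul(Mul(64, 9), Add(-2, 7)) = Mul(576, 5) = 2880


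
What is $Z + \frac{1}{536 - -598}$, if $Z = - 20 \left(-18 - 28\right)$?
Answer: $\frac{1043281}{1134} \approx 920.0$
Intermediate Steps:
$Z = 920$ ($Z = \left(-20\right) \left(-46\right) = 920$)
$Z + \frac{1}{536 - -598} = 920 + \frac{1}{536 - -598} = 920 + \frac{1}{536 + 598} = 920 + \frac{1}{1134} = \frac{1043281}{1134}$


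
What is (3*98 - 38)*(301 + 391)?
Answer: 177152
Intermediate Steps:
(3*98 - 38)*(301 + 391) = (294 - 38)*692 = 256*692 = 177152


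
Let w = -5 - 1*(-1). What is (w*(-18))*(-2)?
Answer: -144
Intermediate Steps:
w = -4 (w = -5 + 1 = -4)
(w*(-18))*(-2) = -4*(-18)*(-2) = 72*(-2) = -144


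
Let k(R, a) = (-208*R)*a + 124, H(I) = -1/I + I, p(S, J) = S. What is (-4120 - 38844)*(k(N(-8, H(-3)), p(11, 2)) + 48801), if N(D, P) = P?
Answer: -7092454156/3 ≈ -2.3641e+9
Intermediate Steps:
H(I) = I - 1/I
k(R, a) = 124 - 208*R*a (k(R, a) = -208*R*a + 124 = 124 - 208*R*a)
(-4120 - 38844)*(k(N(-8, H(-3)), p(11, 2)) + 48801) = (-4120 - 38844)*((124 - 208*(-3 - 1/(-3))*11) + 48801) = -42964*((124 - 208*(-3 - 1*(-1/3))*11) + 48801) = -42964*((124 - 208*(-3 + 1/3)*11) + 48801) = -42964*((124 - 208*(-8/3)*11) + 48801) = -42964*((124 + 18304/3) + 48801) = -42964*(18676/3 + 48801) = -42964*165079/3 = -7092454156/3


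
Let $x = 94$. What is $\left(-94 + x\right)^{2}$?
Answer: $0$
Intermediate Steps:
$\left(-94 + x\right)^{2} = \left(-94 + 94\right)^{2} = 0^{2} = 0$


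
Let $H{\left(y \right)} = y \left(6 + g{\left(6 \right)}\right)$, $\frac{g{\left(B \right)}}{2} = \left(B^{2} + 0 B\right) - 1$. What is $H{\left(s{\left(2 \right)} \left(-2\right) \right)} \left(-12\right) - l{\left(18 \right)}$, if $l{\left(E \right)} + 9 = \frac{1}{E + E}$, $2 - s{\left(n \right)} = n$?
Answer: $\frac{323}{36} \approx 8.9722$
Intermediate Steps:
$s{\left(n \right)} = 2 - n$
$g{\left(B \right)} = -2 + 2 B^{2}$ ($g{\left(B \right)} = 2 \left(\left(B^{2} + 0 B\right) - 1\right) = 2 \left(\left(B^{2} + 0\right) - 1\right) = 2 \left(B^{2} - 1\right) = 2 \left(-1 + B^{2}\right) = -2 + 2 B^{2}$)
$H{\left(y \right)} = 76 y$ ($H{\left(y \right)} = y \left(6 - \left(2 - 2 \cdot 6^{2}\right)\right) = y \left(6 + \left(-2 + 2 \cdot 36\right)\right) = y \left(6 + \left(-2 + 72\right)\right) = y \left(6 + 70\right) = y 76 = 76 y$)
$l{\left(E \right)} = -9 + \frac{1}{2 E}$ ($l{\left(E \right)} = -9 + \frac{1}{E + E} = -9 + \frac{1}{2 E}$)
$H{\left(s{\left(2 \right)} \left(-2\right) \right)} \left(-12\right) - l{\left(18 \right)} = 76 \left(2 - 2\right) \left(-2\right) \left(-12\right) - \left(-9 + \frac{1}{2 \cdot 18}\right) = 76 \left(2 - 2\right) \left(-2\right) \left(-12\right) - \left(-9 + \frac{1}{2} \cdot \frac{1}{18}\right) = 76 \cdot 0 \left(-2\right) \left(-12\right) - \left(-9 + \frac{1}{36}\right) = 76 \cdot 0 \left(-12\right) - - \frac{323}{36} = 0 \left(-12\right) + \frac{323}{36} = 0 + \frac{323}{36} = \frac{323}{36}$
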